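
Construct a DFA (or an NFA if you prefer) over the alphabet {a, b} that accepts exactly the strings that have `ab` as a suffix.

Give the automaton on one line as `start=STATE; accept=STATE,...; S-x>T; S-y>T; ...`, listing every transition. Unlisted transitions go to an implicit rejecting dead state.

start=q0; accept=q2; q0-a>q1; q0-b>q0; q1-a>q1; q1-b>q2; q2-a>q1; q2-b>q0

Let each state record the length of the longest suffix of the input read so far that is also a prefix of `ab`. q1 means the last symbol is `a`; q2 means the last 2 symbols are `ab`. Accept only at q2, where the string currently ends in `ab`.
A 3-state machine:
        a   b  
>  q0   q1  q0 
   q1   q1  q2 
 * q2   q1  q0 
(> = start, * = accepting)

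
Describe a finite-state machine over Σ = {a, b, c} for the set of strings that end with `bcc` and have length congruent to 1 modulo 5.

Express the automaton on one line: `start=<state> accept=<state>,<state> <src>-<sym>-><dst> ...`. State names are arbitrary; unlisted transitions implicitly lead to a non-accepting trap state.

Handle the two conditions separately and then intersect. The first has 4 states tracking how much of the suffix `bcc` has currently been matched; the second has 5 states tracking the input length modulo 5. A product state is a pair (one from each), accepting exactly when both do. Minimizing collapses redundant product states.
        a   b   c  
>  q0   q1  q1  q1 
   q1   q2  q2  q2 
   q2   q3  q3  q3 
   q3   q4  q5  q4 
   q4   q0  q0  q0 
   q5   q0  q0  q6 
   q6   q1  q1  q7 
 * q7   q2  q2  q2 
(> = start, * = accepting)

start=q0 accept=q7 q0-a->q1 q0-b->q1 q0-c->q1 q1-a->q2 q1-b->q2 q1-c->q2 q2-a->q3 q2-b->q3 q2-c->q3 q3-a->q4 q3-b->q5 q3-c->q4 q4-a->q0 q4-b->q0 q4-c->q0 q5-a->q0 q5-b->q0 q5-c->q6 q6-a->q1 q6-b->q1 q6-c->q7 q7-a->q2 q7-b->q2 q7-c->q2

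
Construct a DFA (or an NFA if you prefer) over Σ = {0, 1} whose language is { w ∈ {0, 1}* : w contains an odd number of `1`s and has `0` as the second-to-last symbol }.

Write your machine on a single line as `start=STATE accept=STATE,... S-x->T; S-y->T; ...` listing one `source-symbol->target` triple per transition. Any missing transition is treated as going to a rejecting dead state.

start=s0; accept=s3,s5; s0-0->s1; s0-1->s2; s1-0->s1; s1-1->s3; s2-0->s4; s2-1->s0; s3-0->s4; s3-1->s0; s4-0->s5; s4-1->s0; s5-0->s5; s5-1->s0

Handle the two conditions separately and then intersect. One (2 states) tracks the count of `1`s modulo 2; the other (7 states) tracks the last 2 symbols read. Each combined state is a pair, one component from each; accept when both components accept. Minimizing collapses redundant product states.
With 6 states:
        0   1  
>  s0   s1  s2 
   s1   s1  s3 
   s2   s4  s0 
 * s3   s4  s0 
   s4   s5  s0 
 * s5   s5  s0 
(> = start, * = accepting)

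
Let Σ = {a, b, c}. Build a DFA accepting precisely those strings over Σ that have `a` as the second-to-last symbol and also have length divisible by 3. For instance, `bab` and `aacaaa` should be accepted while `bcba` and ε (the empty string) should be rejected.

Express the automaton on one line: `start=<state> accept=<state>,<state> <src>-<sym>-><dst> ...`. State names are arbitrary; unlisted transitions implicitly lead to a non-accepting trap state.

Build one automaton per condition and run them in lockstep. The first has 13 states tracking the last 2 symbols read; the second has 3 states tracking the input length modulo 3. A product state is a pair (one from each), accepting exactly when both do. After merging equivalent states the machine shrinks.
5 states suffice.
        a   b   c  
>  S0   S1  S1  S1 
   S1   S2  S3  S3 
   S2   S4  S4  S4 
   S3   S0  S0  S0 
 * S4   S1  S1  S1 
(> = start, * = accepting)

start=S0 accept=S4 S0-a->S1 S0-b->S1 S0-c->S1 S1-a->S2 S1-b->S3 S1-c->S3 S2-a->S4 S2-b->S4 S2-c->S4 S3-a->S0 S3-b->S0 S3-c->S0 S4-a->S1 S4-b->S1 S4-c->S1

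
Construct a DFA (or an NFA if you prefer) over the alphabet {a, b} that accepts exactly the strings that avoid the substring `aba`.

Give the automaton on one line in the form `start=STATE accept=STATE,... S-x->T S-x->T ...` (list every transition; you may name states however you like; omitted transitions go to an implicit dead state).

This is the complement of 'contains `aba`'. Use the same substring-matching states — q0 through q3 holding how much of `aba` has just been matched — but flip the accepting set: everything except the trap q3 accepts.
With 4 states:
        a   b  
>* q0   q1  q0 
 * q1   q1  q2 
 * q2   q3  q0 
   q3   q3  q3 
(> = start, * = accepting)

start=q0 accept=q0,q1,q2 q0-a->q1 q0-b->q0 q1-a->q1 q1-b->q2 q2-a->q3 q2-b->q0 q3-a->q3 q3-b->q3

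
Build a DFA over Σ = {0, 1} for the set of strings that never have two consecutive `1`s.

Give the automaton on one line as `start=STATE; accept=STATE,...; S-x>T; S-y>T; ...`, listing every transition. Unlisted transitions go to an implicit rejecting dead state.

This is the complement of 'contains `11`'. Use the same substring-matching states — S0 through S2 holding how much of `11` has just been matched — but flip the accepting set: everything except the trap S2 accepts.
A 3-state machine:
        0   1  
>* S0   S0  S1 
 * S1   S0  S2 
   S2   S2  S2 
(> = start, * = accepting)

start=S0; accept=S0,S1; S0-0>S0; S0-1>S1; S1-0>S0; S1-1>S2; S2-0>S2; S2-1>S2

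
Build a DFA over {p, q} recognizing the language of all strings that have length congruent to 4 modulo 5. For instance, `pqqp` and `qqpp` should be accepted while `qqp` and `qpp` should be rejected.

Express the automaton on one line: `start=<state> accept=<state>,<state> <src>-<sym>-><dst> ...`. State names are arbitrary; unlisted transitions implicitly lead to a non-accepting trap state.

Count input length modulo 5: every symbol advances one step around the cycle A → B → C → D → E → A. Accept at E.
       p  q 
>  A   B  B 
   B   C  C 
   C   D  D 
   D   E  E 
 * E   A  A 
(> = start, * = accepting)

start=A accept=E A-p->B A-q->B B-p->C B-q->C C-p->D C-q->D D-p->E D-q->E E-p->A E-q->A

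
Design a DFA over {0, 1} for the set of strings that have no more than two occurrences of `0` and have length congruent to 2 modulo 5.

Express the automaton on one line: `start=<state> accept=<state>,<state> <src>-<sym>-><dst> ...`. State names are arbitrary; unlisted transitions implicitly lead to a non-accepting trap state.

start=q0 accept=q3,q4,q5 q0-0->q1 q0-1->q2 q1-0->q3 q1-1->q4 q2-0->q4 q2-1->q5 q3-0->q6 q3-1->q7 q4-0->q7 q4-1->q8 q5-0->q8 q5-1->q9 q6-0->q6 q6-1->q6 q7-0->q6 q7-1->q10 q8-0->q10 q8-1->q11 q9-0->q11 q9-1->q12 q10-0->q6 q10-1->q13 q11-0->q13 q11-1->q14 q12-0->q14 q12-1->q0 q13-0->q6 q13-1->q15 q14-0->q15 q14-1->q1 q15-0->q6 q15-1->q3

Run two small machines in parallel and take their product. One (4 states) tracks the count of `0`s, saturating at 3; the other (5 states) tracks the input length modulo 5. Each combined state is a pair, one component from each; accept when both components accept. Minimizing collapses redundant product states.
A 16-state machine:
          0    1  
>  q0     q1   q2 
   q1     q3   q4 
   q2     q4   q5 
 * q3     q6   q7 
 * q4     q7   q8 
 * q5     q8   q9 
   q6     q6   q6 
   q7     q6  q10 
   q8    q10  q11 
   q9    q11  q12 
   q10    q6  q13 
   q11   q13  q14 
   q12   q14   q0 
   q13    q6  q15 
   q14   q15   q1 
   q15    q6   q3 
(> = start, * = accepting)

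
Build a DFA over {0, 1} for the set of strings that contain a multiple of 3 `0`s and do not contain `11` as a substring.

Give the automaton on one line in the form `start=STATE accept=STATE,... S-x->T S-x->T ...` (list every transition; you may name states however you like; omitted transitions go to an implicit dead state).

start=A accept=A,C A-0->B A-1->C B-0->D B-1->E C-0->B C-1->F D-0->A D-1->G E-0->D E-1->F F-0->F F-1->F G-0->A G-1->F

Handle the two conditions separately and then intersect. One (3 states) tracks the count of `0`s modulo 3; the other (3 states) tracks partial matches of the forbidden pattern `11`. Each combined state is a pair, one component from each; accept when both components accept. Equivalent product states are then merged.
       0  1 
>* A   B  C 
   B   D  E 
 * C   B  F 
   D   A  G 
   E   D  F 
   F   F  F 
   G   A  F 
(> = start, * = accepting)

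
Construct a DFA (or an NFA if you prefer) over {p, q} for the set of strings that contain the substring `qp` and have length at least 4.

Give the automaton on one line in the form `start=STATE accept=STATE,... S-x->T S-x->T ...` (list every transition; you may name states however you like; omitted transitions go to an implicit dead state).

Run two small machines in parallel and take their product. One (3 states) tracks whether and how much of `qp` has been seen; the other (6 states) tracks the input length, saturating at 5. Each combined state is a pair, one component from each; accept when both components accept. Equivalent product states are then merged.
A 9-state machine:
        p   q  
>  S0   S1  S2 
   S1   S3  S4 
   S2   S5  S4 
   S3   S3  S6 
   S4   S7  S6 
   S5   S7  S7 
   S6   S8  S6 
   S7   S8  S8 
 * S8   S8  S8 
(> = start, * = accepting)

start=S0 accept=S8 S0-p->S1 S0-q->S2 S1-p->S3 S1-q->S4 S2-p->S5 S2-q->S4 S3-p->S3 S3-q->S6 S4-p->S7 S4-q->S6 S5-p->S7 S5-q->S7 S6-p->S8 S6-q->S6 S7-p->S8 S7-q->S8 S8-p->S8 S8-q->S8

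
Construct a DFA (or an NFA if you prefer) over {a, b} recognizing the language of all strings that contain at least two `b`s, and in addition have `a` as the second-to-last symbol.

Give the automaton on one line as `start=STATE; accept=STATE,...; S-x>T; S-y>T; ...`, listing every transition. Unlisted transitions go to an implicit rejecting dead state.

start=S0; accept=S8,S11,S12,S14; S0-a>S1; S0-b>S2; S1-a>S3; S1-b>S4; S2-a>S5; S2-b>S6; S3-a>S3; S3-b>S4; S4-a>S5; S4-b>S6; S5-a>S7; S5-b>S8; S6-a>S9; S6-b>S10; S7-a>S7; S7-b>S8; S8-a>S9; S8-b>S10; S9-a>S11; S9-b>S12; S10-a>S13; S10-b>S10; S11-a>S11; S11-b>S12; S12-a>S13; S12-b>S10; S13-a>S14; S13-b>S12; S14-a>S14; S14-b>S12

Build one automaton per condition and run them in lockstep. The first has 4 states tracking the count of `b`s, saturating at 3; the second has 7 states tracking the last 2 symbols read. A product state is a pair (one from each), accepting exactly when both do.
A 15-state machine:
          a    b  
>  S0     S1   S2 
   S1     S3   S4 
   S2     S5   S6 
   S3     S3   S4 
   S4     S5   S6 
   S5     S7   S8 
   S6     S9  S10 
   S7     S7   S8 
 * S8     S9  S10 
   S9    S11  S12 
   S10   S13  S10 
 * S11   S11  S12 
 * S12   S13  S10 
   S13   S14  S12 
 * S14   S14  S12 
(> = start, * = accepting)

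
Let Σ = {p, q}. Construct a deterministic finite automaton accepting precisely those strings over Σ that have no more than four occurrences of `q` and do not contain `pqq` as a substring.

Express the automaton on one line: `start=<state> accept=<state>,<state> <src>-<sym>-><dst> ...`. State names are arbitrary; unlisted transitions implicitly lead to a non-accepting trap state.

start=S0 accept=S0,S1,S2,S3,S4,S5,S7,S8,S9,S11,S12,S13,S15,S16 S0-p->S1 S0-q->S2 S1-p->S1 S1-q->S3 S2-p->S4 S2-q->S5 S3-p->S4 S3-q->S6 S4-p->S4 S4-q->S7 S5-p->S8 S5-q->S9 S6-p->S6 S6-q->S10 S7-p->S8 S7-q->S10 S8-p->S8 S8-q->S11 S9-p->S12 S9-q->S13 S10-p->S10 S10-q->S14 S11-p->S12 S11-q->S14 S12-p->S12 S12-q->S15 S13-p->S16 S13-q->S17 S14-p->S14 S14-q->S18 S15-p->S16 S15-q->S18 S16-p->S16 S16-q->S19 S17-p->S20 S17-q->S17 S18-p->S18 S18-q->S18 S19-p->S20 S19-q->S18 S20-p->S20 S20-q->S19

Run two small machines in parallel and take their product. The first has 6 states tracking the count of `q`s, saturating at 5; the second has 4 states tracking partial matches of the forbidden pattern `pqq`. A product state is a pair (one from each), accepting exactly when both do.
21 states suffice.
          p    q  
>* S0     S1   S2 
 * S1     S1   S3 
 * S2     S4   S5 
 * S3     S4   S6 
 * S4     S4   S7 
 * S5     S8   S9 
   S6     S6  S10 
 * S7     S8  S10 
 * S8     S8  S11 
 * S9    S12  S13 
   S10   S10  S14 
 * S11   S12  S14 
 * S12   S12  S15 
 * S13   S16  S17 
   S14   S14  S18 
 * S15   S16  S18 
 * S16   S16  S19 
   S17   S20  S17 
   S18   S18  S18 
   S19   S20  S18 
   S20   S20  S19 
(> = start, * = accepting)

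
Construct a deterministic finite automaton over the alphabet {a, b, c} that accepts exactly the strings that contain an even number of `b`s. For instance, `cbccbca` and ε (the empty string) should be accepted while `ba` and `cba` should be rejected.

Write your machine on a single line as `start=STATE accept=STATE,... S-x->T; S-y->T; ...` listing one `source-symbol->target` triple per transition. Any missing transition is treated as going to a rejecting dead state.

start=q0; accept=q0; q0-a->q0; q0-b->q1; q0-c->q0; q1-a->q1; q1-b->q0; q1-c->q1

Keep the running count of `b`s modulo 2: each `b` advances along the cycle q0 → q1 → q0 while other symbols loop. Accept at q0.
A 2-state machine:
        a   b   c  
>* q0   q0  q1  q0 
   q1   q1  q0  q1 
(> = start, * = accepting)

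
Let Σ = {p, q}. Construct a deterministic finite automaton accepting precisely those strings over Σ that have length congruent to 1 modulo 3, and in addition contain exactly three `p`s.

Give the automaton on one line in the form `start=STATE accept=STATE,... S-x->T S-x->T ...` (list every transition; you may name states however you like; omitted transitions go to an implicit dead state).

Run two small machines in parallel and take their product. The first has 3 states tracking the input length modulo 3; the second has 5 states tracking the count of `p`s, saturating at 4. A product state is a pair (one from each), accepting exactly when both do. Equivalent product states are then merged.
With 13 states:
       p  q 
>  A   B  C 
   B   D  E 
   C   E  F 
   D   G  H 
   E   H  I 
   F   I  A 
   G   J  K 
   H   K  L 
   I   L  B 
   J   J  J 
 * K   J  M 
   L   M  D 
   M   J  G 
(> = start, * = accepting)

start=A accept=K A-p->B A-q->C B-p->D B-q->E C-p->E C-q->F D-p->G D-q->H E-p->H E-q->I F-p->I F-q->A G-p->J G-q->K H-p->K H-q->L I-p->L I-q->B J-p->J J-q->J K-p->J K-q->M L-p->M L-q->D M-p->J M-q->G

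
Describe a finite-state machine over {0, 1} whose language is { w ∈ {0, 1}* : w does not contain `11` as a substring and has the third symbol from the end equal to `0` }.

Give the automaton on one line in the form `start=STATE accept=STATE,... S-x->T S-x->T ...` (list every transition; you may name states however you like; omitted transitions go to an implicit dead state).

Build one automaton per condition and run them in lockstep. The first has 3 states tracking partial matches of the forbidden pattern `11`; the second has 15 states tracking the last 3 symbols read. A product state is a pair (one from each), accepting exactly when both do. After merging equivalent states the machine shrinks.
        0   1  
>  q0   q1  q2 
   q1   q3  q4 
   q2   q1  q5 
   q3   q6  q7 
   q4   q8  q5 
   q5   q5  q5 
 * q6   q6  q7 
 * q7   q8  q5 
 * q8   q3  q4 
(> = start, * = accepting)

start=q0 accept=q6,q7,q8 q0-0->q1 q0-1->q2 q1-0->q3 q1-1->q4 q2-0->q1 q2-1->q5 q3-0->q6 q3-1->q7 q4-0->q8 q4-1->q5 q5-0->q5 q5-1->q5 q6-0->q6 q6-1->q7 q7-0->q8 q7-1->q5 q8-0->q3 q8-1->q4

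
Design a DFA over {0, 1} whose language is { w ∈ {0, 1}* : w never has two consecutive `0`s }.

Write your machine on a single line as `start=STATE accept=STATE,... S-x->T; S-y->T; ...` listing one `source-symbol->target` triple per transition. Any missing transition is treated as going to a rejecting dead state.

This is the complement of 'contains `00`'. Use the same substring-matching states — A through C holding how much of `00` has just been matched — but flip the accepting set: everything except the trap C accepts.
With 3 states:
       0  1 
>* A   B  A 
 * B   C  A 
   C   C  C 
(> = start, * = accepting)

start=A; accept=A,B; A-0->B; A-1->A; B-0->C; B-1->A; C-0->C; C-1->C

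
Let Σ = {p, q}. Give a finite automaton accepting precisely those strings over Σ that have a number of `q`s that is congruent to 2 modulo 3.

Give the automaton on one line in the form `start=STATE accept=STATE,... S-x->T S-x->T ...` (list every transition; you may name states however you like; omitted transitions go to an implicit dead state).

The only thing that matters is how many `q`s have appeared, reduced mod 3. Use one state per residue: S0 for 0, …, S2 for 2. Reading `q` moves to the next residue; anything else stays put. S2 is accepting.
A 3-state machine:
        p   q  
>  S0   S0  S1 
   S1   S1  S2 
 * S2   S2  S0 
(> = start, * = accepting)

start=S0 accept=S2 S0-p->S0 S0-q->S1 S1-p->S1 S1-q->S2 S2-p->S2 S2-q->S0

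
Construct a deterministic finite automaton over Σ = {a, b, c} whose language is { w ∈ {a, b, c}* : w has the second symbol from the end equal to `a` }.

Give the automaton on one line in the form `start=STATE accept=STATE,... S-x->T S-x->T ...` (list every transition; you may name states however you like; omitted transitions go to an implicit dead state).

A DFA must remember the last 2 symbols (since which symbol is second-to-last isn't known until the input ends). Use one state per possible window of the last ≤2 symbols; accept from those whose window starts with `a`.
          a    b    c  
>  q0     q1   q2   q3 
   q1     q4   q5   q6 
   q2     q7   q8   q9 
   q3    q10  q11  q12 
 * q4     q4   q5   q6 
 * q5     q7   q8   q9 
 * q6    q10  q11  q12 
   q7     q4   q5   q6 
   q8     q7   q8   q9 
   q9    q10  q11  q12 
   q10    q4   q5   q6 
   q11    q7   q8   q9 
   q12   q10  q11  q12 
(> = start, * = accepting)

start=q0 accept=q4,q5,q6 q0-a->q1 q0-b->q2 q0-c->q3 q1-a->q4 q1-b->q5 q1-c->q6 q2-a->q7 q2-b->q8 q2-c->q9 q3-a->q10 q3-b->q11 q3-c->q12 q4-a->q4 q4-b->q5 q4-c->q6 q5-a->q7 q5-b->q8 q5-c->q9 q6-a->q10 q6-b->q11 q6-c->q12 q7-a->q4 q7-b->q5 q7-c->q6 q8-a->q7 q8-b->q8 q8-c->q9 q9-a->q10 q9-b->q11 q9-c->q12 q10-a->q4 q10-b->q5 q10-c->q6 q11-a->q7 q11-b->q8 q11-c->q9 q12-a->q10 q12-b->q11 q12-c->q12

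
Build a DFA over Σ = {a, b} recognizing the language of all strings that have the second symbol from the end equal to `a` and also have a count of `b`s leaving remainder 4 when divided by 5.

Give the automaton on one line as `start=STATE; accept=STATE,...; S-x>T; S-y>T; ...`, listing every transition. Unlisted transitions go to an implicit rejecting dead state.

start=s0; accept=s16,s19; s0-a>s1; s0-b>s2; s1-a>s3; s1-b>s4; s2-a>s5; s2-b>s6; s3-a>s3; s3-b>s4; s4-a>s5; s4-b>s6; s5-a>s7; s5-b>s8; s6-a>s9; s6-b>s10; s7-a>s7; s7-b>s8; s8-a>s9; s8-b>s10; s9-a>s11; s9-b>s12; s10-a>s13; s10-b>s14; s11-a>s11; s11-b>s12; s12-a>s13; s12-b>s14; s13-a>s15; s13-b>s16; s14-a>s17; s14-b>s18; s15-a>s15; s15-b>s16; s16-a>s17; s16-b>s18; s17-a>s19; s17-b>s20; s18-a>s21; s18-b>s22; s19-a>s19; s19-b>s20; s20-a>s21; s20-b>s22; s21-a>s3; s21-b>s4; s22-a>s5; s22-b>s6

Run two small machines in parallel and take their product. One (7 states) tracks the last 2 symbols read; the other (5 states) tracks the count of `b`s modulo 5. Each combined state is a pair, one component from each; accept when both components accept.
          a    b  
>  s0     s1   s2 
   s1     s3   s4 
   s2     s5   s6 
   s3     s3   s4 
   s4     s5   s6 
   s5     s7   s8 
   s6     s9  s10 
   s7     s7   s8 
   s8     s9  s10 
   s9    s11  s12 
   s10   s13  s14 
   s11   s11  s12 
   s12   s13  s14 
   s13   s15  s16 
   s14   s17  s18 
   s15   s15  s16 
 * s16   s17  s18 
   s17   s19  s20 
   s18   s21  s22 
 * s19   s19  s20 
   s20   s21  s22 
   s21    s3   s4 
   s22    s5   s6 
(> = start, * = accepting)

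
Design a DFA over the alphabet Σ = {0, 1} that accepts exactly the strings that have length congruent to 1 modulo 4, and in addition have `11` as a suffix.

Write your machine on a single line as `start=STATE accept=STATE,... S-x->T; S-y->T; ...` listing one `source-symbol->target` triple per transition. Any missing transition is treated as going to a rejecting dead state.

Build one automaton per condition and run them in lockstep. One (4 states) tracks the input length modulo 4; the other (3 states) tracks how much of the suffix `11` has currently been matched. Each combined state is a pair, one component from each; accept when both components accept. Equivalent product states are then merged.
       0  1 
>  A   B  B 
   B   C  C 
   C   D  D 
   D   A  E 
   E   B  F 
 * F   C  C 
(> = start, * = accepting)

start=A; accept=F; A-0->B; A-1->B; B-0->C; B-1->C; C-0->D; C-1->D; D-0->A; D-1->E; E-0->B; E-1->F; F-0->C; F-1->C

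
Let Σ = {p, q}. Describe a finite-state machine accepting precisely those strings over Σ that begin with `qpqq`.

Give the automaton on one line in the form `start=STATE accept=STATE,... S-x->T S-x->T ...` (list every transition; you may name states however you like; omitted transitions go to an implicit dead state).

Check the first 4 symbols one by one: S0 through S3 record how many have matched `qpqq` so far; any wrong symbol goes to the dead state S5. After all 4 match we enter the accepting sink S4.
6 states suffice.
        p   q  
>  S0   S5  S1 
   S1   S2  S5 
   S2   S5  S3 
   S3   S5  S4 
 * S4   S4  S4 
   S5   S5  S5 
(> = start, * = accepting)

start=S0 accept=S4 S0-p->S5 S0-q->S1 S1-p->S2 S1-q->S5 S2-p->S5 S2-q->S3 S3-p->S5 S3-q->S4 S4-p->S4 S4-q->S4 S5-p->S5 S5-q->S5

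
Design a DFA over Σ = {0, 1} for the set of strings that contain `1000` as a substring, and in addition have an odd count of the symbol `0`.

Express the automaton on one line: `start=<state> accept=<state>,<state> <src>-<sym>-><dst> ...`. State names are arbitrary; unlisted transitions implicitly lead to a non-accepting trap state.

Run two small machines in parallel and take their product. The first has 5 states tracking whether and how much of `1000` has been seen; the second has 2 states tracking the count of `0`s modulo 2. A product state is a pair (one from each), accepting exactly when both do.
With 10 states:
        0   1  
>  S0   S1  S2 
   S1   S0  S3 
   S2   S4  S2 
   S3   S5  S3 
   S4   S6  S3 
   S5   S7  S2 
   S6   S8  S2 
   S7   S9  S3 
 * S8   S9  S8 
   S9   S8  S9 
(> = start, * = accepting)

start=S0 accept=S8 S0-0->S1 S0-1->S2 S1-0->S0 S1-1->S3 S2-0->S4 S2-1->S2 S3-0->S5 S3-1->S3 S4-0->S6 S4-1->S3 S5-0->S7 S5-1->S2 S6-0->S8 S6-1->S2 S7-0->S9 S7-1->S3 S8-0->S9 S8-1->S8 S9-0->S8 S9-1->S9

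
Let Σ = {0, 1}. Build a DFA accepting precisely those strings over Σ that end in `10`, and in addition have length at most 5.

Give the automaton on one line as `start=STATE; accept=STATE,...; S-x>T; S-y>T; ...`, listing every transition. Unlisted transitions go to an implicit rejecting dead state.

Run two small machines in parallel and take their product. The first has 3 states tracking how much of the suffix `10` has currently been matched; the second has 7 states tracking the input length, saturating at 6. A product state is a pair (one from each), accepting exactly when both do. After merging equivalent states the machine shrinks.
          0    1  
>  s0     s1   s2 
   s1     s3   s4 
   s2     s5   s4 
   s3     s6   s7 
   s4     s8   s7 
 * s5     s6   s7 
   s6     s9  s10 
   s7    s11  s10 
 * s8     s9  s10 
   s9     s9   s9 
   s10   s11   s9 
 * s11    s9   s9 
(> = start, * = accepting)

start=s0; accept=s5,s8,s11; s0-0>s1; s0-1>s2; s1-0>s3; s1-1>s4; s2-0>s5; s2-1>s4; s3-0>s6; s3-1>s7; s4-0>s8; s4-1>s7; s5-0>s6; s5-1>s7; s6-0>s9; s6-1>s10; s7-0>s11; s7-1>s10; s8-0>s9; s8-1>s10; s9-0>s9; s9-1>s9; s10-0>s11; s10-1>s9; s11-0>s9; s11-1>s9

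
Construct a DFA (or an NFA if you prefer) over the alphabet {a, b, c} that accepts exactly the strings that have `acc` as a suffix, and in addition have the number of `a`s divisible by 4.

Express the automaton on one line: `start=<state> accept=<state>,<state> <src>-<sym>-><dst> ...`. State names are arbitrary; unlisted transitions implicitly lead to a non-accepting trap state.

Handle the two conditions separately and then intersect. One (4 states) tracks how much of the suffix `acc` has currently been matched; the other (4 states) tracks the count of `a`s modulo 4. Each combined state is a pair, one component from each; accept when both components accept. Equivalent product states are then merged.
With 7 states:
        a   b   c  
>  q0   q1  q0  q0 
   q1   q2  q1  q1 
   q2   q3  q2  q2 
   q3   q4  q3  q3 
   q4   q1  q0  q5 
   q5   q1  q0  q6 
 * q6   q1  q0  q0 
(> = start, * = accepting)

start=q0 accept=q6 q0-a->q1 q0-b->q0 q0-c->q0 q1-a->q2 q1-b->q1 q1-c->q1 q2-a->q3 q2-b->q2 q2-c->q2 q3-a->q4 q3-b->q3 q3-c->q3 q4-a->q1 q4-b->q0 q4-c->q5 q5-a->q1 q5-b->q0 q5-c->q6 q6-a->q1 q6-b->q0 q6-c->q0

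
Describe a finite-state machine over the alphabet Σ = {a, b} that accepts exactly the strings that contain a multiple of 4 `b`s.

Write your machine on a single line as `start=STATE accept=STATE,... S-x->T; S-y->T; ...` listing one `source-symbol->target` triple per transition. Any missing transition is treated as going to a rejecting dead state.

start=q0; accept=q0; q0-a->q0; q0-b->q1; q1-a->q1; q1-b->q2; q2-a->q2; q2-b->q3; q3-a->q3; q3-b->q0

Keep the running count of `b`s modulo 4: each `b` advances along the cycle q0 → q1 → q2 → q3 → q0 while other symbols loop. Accept at q0.
With 4 states:
        a   b  
>* q0   q0  q1 
   q1   q1  q2 
   q2   q2  q3 
   q3   q3  q0 
(> = start, * = accepting)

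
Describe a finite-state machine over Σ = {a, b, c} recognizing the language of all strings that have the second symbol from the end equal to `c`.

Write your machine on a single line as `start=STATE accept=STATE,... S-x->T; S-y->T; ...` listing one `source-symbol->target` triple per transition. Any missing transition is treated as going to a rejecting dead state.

Because acceptance depends on a position counted from the end, the machine has to buffer the most recent 2 symbols. Make each state the string of the last up-to-2 symbols read; on input `x` shift the window left and append `x`. Accept when the buffered window has length 2 and begins with `c`.
With 13 states:
          a    b    c  
>  q0     q1   q2   q3 
   q1     q4   q5   q6 
   q2     q7   q8   q9 
   q3    q10  q11  q12 
   q4     q4   q5   q6 
   q5     q7   q8   q9 
   q6    q10  q11  q12 
   q7     q4   q5   q6 
   q8     q7   q8   q9 
   q9    q10  q11  q12 
 * q10    q4   q5   q6 
 * q11    q7   q8   q9 
 * q12   q10  q11  q12 
(> = start, * = accepting)

start=q0; accept=q10,q11,q12; q0-a->q1; q0-b->q2; q0-c->q3; q1-a->q4; q1-b->q5; q1-c->q6; q2-a->q7; q2-b->q8; q2-c->q9; q3-a->q10; q3-b->q11; q3-c->q12; q4-a->q4; q4-b->q5; q4-c->q6; q5-a->q7; q5-b->q8; q5-c->q9; q6-a->q10; q6-b->q11; q6-c->q12; q7-a->q4; q7-b->q5; q7-c->q6; q8-a->q7; q8-b->q8; q8-c->q9; q9-a->q10; q9-b->q11; q9-c->q12; q10-a->q4; q10-b->q5; q10-c->q6; q11-a->q7; q11-b->q8; q11-c->q9; q12-a->q10; q12-b->q11; q12-c->q12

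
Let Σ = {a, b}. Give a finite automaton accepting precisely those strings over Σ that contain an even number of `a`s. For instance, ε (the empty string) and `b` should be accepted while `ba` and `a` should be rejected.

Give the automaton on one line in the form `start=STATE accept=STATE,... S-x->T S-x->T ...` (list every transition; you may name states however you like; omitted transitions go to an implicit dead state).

The only thing that matters is how many `a`s have appeared, reduced mod 2. Use one state per residue: s0 for 0, …, s1 for 1. Reading `a` moves to the next residue; anything else stays put. s0 is accepting.
With 2 states:
        a   b  
>* s0   s1  s0 
   s1   s0  s1 
(> = start, * = accepting)

start=s0 accept=s0 s0-a->s1 s0-b->s0 s1-a->s0 s1-b->s1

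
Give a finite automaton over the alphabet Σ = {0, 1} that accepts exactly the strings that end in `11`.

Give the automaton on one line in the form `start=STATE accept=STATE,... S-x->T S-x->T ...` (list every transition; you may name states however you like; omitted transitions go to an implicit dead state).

Remember how much of `11` the current input suffix matches. State A means no match yet; B means the last symbol is `1`; C means the last 2 symbols are `11`. Only C accepts. On a mismatch, fall back to the longest proper suffix that is still a prefix of `11`.
3 states suffice.
       0  1 
>  A   A  B 
   B   A  C 
 * C   A  C 
(> = start, * = accepting)

start=A accept=C A-0->A A-1->B B-0->A B-1->C C-0->A C-1->C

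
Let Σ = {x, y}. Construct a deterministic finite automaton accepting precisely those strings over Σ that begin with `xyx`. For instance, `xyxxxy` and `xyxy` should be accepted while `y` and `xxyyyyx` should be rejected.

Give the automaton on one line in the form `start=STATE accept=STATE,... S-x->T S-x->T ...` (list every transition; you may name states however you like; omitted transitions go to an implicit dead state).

start=S0 accept=S3 S0-x->S1 S0-y->S4 S1-x->S4 S1-y->S2 S2-x->S3 S2-y->S4 S3-x->S3 S3-y->S3 S4-x->S4 S4-y->S4

Walk along `xyx` while the input agrees: from S0 take `x` to S1, and so on. Any deviation drops to the rejecting sink S4. Once S3 is reached the prefix is confirmed and every continuation is accepted.
With 5 states:
        x   y  
>  S0   S1  S4 
   S1   S4  S2 
   S2   S3  S4 
 * S3   S3  S3 
   S4   S4  S4 
(> = start, * = accepting)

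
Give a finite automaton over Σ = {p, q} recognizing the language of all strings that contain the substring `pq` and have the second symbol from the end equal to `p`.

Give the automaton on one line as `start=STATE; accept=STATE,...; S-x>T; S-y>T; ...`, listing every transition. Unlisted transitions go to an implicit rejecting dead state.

start=A; accept=E,J; A-p>B; A-q>C; B-p>D; B-q>E; C-p>F; C-q>G; D-p>D; D-q>E; E-p>H; E-q>I; F-p>D; F-q>E; G-p>F; G-q>G; H-p>J; H-q>E; I-p>H; I-q>I; J-p>J; J-q>E

Run two small machines in parallel and take their product. One (3 states) tracks whether and how much of `pq` has been seen; the other (7 states) tracks the last 2 symbols read. Each combined state is a pair, one component from each; accept when both components accept.
A 10-state machine:
       p  q 
>  A   B  C 
   B   D  E 
   C   F  G 
   D   D  E 
 * E   H  I 
   F   D  E 
   G   F  G 
   H   J  E 
   I   H  I 
 * J   J  E 
(> = start, * = accepting)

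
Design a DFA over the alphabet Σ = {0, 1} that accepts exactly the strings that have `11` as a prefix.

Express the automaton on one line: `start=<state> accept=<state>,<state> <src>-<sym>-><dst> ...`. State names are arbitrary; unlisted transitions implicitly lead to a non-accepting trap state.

start=A accept=C A-0->D A-1->B B-0->D B-1->C C-0->C C-1->C D-0->D D-1->D

Check the first 2 symbols one by one: A through B record how many have matched `11` so far; any wrong symbol goes to the dead state D. After all 2 match we enter the accepting sink C.
       0  1 
>  A   D  B 
   B   D  C 
 * C   C  C 
   D   D  D 
(> = start, * = accepting)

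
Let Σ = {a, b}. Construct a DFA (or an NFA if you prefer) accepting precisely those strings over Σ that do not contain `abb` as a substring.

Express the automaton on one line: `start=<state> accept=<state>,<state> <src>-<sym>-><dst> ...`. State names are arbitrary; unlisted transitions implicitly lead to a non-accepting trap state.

Track partial matches of the forbidden pattern `abb`. State s3 is a dead state reached once `abb` has occurred; every other state accepts. s0 means no part of `abb` is currently matched.
4 states suffice.
        a   b  
>* s0   s1  s0 
 * s1   s1  s2 
 * s2   s1  s3 
   s3   s3  s3 
(> = start, * = accepting)

start=s0 accept=s0,s1,s2 s0-a->s1 s0-b->s0 s1-a->s1 s1-b->s2 s2-a->s1 s2-b->s3 s3-a->s3 s3-b->s3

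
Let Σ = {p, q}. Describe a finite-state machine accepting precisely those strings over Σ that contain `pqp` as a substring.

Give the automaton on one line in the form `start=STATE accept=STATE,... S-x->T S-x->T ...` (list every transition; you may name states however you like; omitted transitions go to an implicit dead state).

start=A accept=D A-p->B A-q->A B-p->B B-q->C C-p->D C-q->A D-p->D D-q->D

States A..C record the length of the longest prefix of `pqp` that matches the current input suffix. Reaching D means `pqp` has been seen, and we stay there forever. Accept from D.
       p  q 
>  A   B  A 
   B   B  C 
   C   D  A 
 * D   D  D 
(> = start, * = accepting)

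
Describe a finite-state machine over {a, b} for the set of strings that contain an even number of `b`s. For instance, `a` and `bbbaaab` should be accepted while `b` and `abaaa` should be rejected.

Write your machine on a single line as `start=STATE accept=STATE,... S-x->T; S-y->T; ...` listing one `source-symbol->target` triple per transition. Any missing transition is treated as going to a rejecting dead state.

start=s0; accept=s0; s0-a->s0; s0-b->s1; s1-a->s1; s1-b->s0

The only thing that matters is how many `b`s have appeared, reduced mod 2. Use one state per residue: s0 for 0, …, s1 for 1. Reading `b` moves to the next residue; anything else stays put. s0 is accepting.
        a   b  
>* s0   s0  s1 
   s1   s1  s0 
(> = start, * = accepting)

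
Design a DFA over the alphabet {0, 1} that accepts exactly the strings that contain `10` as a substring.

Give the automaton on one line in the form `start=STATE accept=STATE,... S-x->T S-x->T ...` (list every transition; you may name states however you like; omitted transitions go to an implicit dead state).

States A..B record the length of the longest prefix of `10` that matches the current input suffix. Reaching C means `10` has been seen, and we stay there forever. Accept from C.
With 3 states:
       0  1 
>  A   A  B 
   B   C  B 
 * C   C  C 
(> = start, * = accepting)

start=A accept=C A-0->A A-1->B B-0->C B-1->B C-0->C C-1->C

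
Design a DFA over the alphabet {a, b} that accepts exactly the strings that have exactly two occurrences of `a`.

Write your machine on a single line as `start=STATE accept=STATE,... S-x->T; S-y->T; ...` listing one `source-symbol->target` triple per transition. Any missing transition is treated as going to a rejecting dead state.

Count `a`s, saturating at 3: states q0 through q2 mean 0 through 2 `a`s seen; q3 means more than 2. Each `a` increments (capped at q3); other symbols loop. Accept from {q2}.
4 states suffice.
        a   b  
>  q0   q1  q0 
   q1   q2  q1 
 * q2   q3  q2 
   q3   q3  q3 
(> = start, * = accepting)

start=q0; accept=q2; q0-a->q1; q0-b->q0; q1-a->q2; q1-b->q1; q2-a->q3; q2-b->q2; q3-a->q3; q3-b->q3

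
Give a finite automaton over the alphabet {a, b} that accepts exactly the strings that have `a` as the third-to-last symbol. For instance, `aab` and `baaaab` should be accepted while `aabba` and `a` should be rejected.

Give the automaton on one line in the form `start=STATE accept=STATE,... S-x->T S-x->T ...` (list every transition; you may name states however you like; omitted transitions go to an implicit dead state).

Because acceptance depends on a position counted from the end, the machine has to buffer the most recent 3 symbols. Make each state the string of the last up-to-3 symbols read; on input `x` shift the window left and append `x`. Accept when the buffered window has length 3 and begins with `a`.
          a    b  
>  s0     s1   s2 
   s1     s3   s4 
   s2     s5   s6 
   s3     s7   s8 
   s4     s9  s10 
   s5    s11  s12 
   s6    s13  s14 
 * s7     s7   s8 
 * s8     s9  s10 
 * s9    s11  s12 
 * s10   s13  s14 
   s11    s7   s8 
   s12    s9  s10 
   s13   s11  s12 
   s14   s13  s14 
(> = start, * = accepting)

start=s0 accept=s7,s8,s9,s10 s0-a->s1 s0-b->s2 s1-a->s3 s1-b->s4 s2-a->s5 s2-b->s6 s3-a->s7 s3-b->s8 s4-a->s9 s4-b->s10 s5-a->s11 s5-b->s12 s6-a->s13 s6-b->s14 s7-a->s7 s7-b->s8 s8-a->s9 s8-b->s10 s9-a->s11 s9-b->s12 s10-a->s13 s10-b->s14 s11-a->s7 s11-b->s8 s12-a->s9 s12-b->s10 s13-a->s11 s13-b->s12 s14-a->s13 s14-b->s14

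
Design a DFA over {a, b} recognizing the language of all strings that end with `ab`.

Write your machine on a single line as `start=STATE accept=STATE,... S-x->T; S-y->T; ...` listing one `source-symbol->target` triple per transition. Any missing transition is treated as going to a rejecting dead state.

Remember how much of `ab` the current input suffix matches. State q0 means no match yet; q1 means the last symbol is `a`; q2 means the last 2 symbols are `ab`. Only q2 accepts. On a mismatch, fall back to the longest proper suffix that is still a prefix of `ab`.
3 states suffice.
        a   b  
>  q0   q1  q0 
   q1   q1  q2 
 * q2   q1  q0 
(> = start, * = accepting)

start=q0; accept=q2; q0-a->q1; q0-b->q0; q1-a->q1; q1-b->q2; q2-a->q1; q2-b->q0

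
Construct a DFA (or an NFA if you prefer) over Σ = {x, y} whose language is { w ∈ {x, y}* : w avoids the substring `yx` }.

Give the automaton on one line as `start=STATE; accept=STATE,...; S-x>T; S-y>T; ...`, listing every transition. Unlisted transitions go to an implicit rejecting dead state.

Track partial matches of the forbidden pattern `yx`. State C is a dead state reached once `yx` has occurred; every other state accepts. A means no part of `yx` is currently matched.
With 3 states:
       x  y 
>* A   A  B 
 * B   C  B 
   C   C  C 
(> = start, * = accepting)

start=A; accept=A,B; A-x>A; A-y>B; B-x>C; B-y>B; C-x>C; C-y>C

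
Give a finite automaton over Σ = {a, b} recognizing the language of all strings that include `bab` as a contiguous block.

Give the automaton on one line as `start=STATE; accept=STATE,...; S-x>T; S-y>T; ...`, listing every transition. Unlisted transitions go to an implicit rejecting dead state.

Track how much of `bab` has been matched so far: state q0 is no progress, q3 is the absorbing accept state reached once `bab` has occurred. Intermediate states record partial matches; on a mismatch, fall back to the longest reusable overlap.
4 states suffice.
        a   b  
>  q0   q0  q1 
   q1   q2  q1 
   q2   q0  q3 
 * q3   q3  q3 
(> = start, * = accepting)

start=q0; accept=q3; q0-a>q0; q0-b>q1; q1-a>q2; q1-b>q1; q2-a>q0; q2-b>q3; q3-a>q3; q3-b>q3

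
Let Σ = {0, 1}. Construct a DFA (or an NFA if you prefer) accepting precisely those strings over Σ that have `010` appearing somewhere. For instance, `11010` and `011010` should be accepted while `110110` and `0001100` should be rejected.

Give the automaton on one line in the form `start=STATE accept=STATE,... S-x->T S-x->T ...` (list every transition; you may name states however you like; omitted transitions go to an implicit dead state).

start=q0 accept=q3 q0-0->q1 q0-1->q0 q1-0->q1 q1-1->q2 q2-0->q3 q2-1->q0 q3-0->q3 q3-1->q3

States q0..q2 record the length of the longest prefix of `010` that matches the current input suffix. Reaching q3 means `010` has been seen, and we stay there forever. Accept from q3.
With 4 states:
        0   1  
>  q0   q1  q0 
   q1   q1  q2 
   q2   q3  q0 
 * q3   q3  q3 
(> = start, * = accepting)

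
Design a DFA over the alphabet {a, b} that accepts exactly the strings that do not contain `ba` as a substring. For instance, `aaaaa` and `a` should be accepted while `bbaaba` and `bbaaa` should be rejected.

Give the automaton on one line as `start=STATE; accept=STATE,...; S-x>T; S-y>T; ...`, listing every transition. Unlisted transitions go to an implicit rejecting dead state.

start=q0; accept=q0,q1; q0-a>q0; q0-b>q1; q1-a>q2; q1-b>q1; q2-a>q2; q2-b>q2

Track partial matches of the forbidden pattern `ba`. State q2 is a dead state reached once `ba` has occurred; every other state accepts. q0 means no part of `ba` is currently matched.
With 3 states:
        a   b  
>* q0   q0  q1 
 * q1   q2  q1 
   q2   q2  q2 
(> = start, * = accepting)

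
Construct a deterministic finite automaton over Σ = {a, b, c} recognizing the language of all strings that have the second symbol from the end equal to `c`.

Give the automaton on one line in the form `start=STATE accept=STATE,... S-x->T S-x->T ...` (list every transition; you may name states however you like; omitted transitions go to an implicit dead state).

Because acceptance depends on a position counted from the end, the machine has to buffer the most recent 2 symbols. Make each state the string of the last up-to-2 symbols read; on input `x` shift the window left and append `x`. Accept when the buffered window has length 2 and begins with `c`.
A 13-state machine:
          a    b    c  
>  q0     q1   q2   q3 
   q1     q4   q5   q6 
   q2     q7   q8   q9 
   q3    q10  q11  q12 
   q4     q4   q5   q6 
   q5     q7   q8   q9 
   q6    q10  q11  q12 
   q7     q4   q5   q6 
   q8     q7   q8   q9 
   q9    q10  q11  q12 
 * q10    q4   q5   q6 
 * q11    q7   q8   q9 
 * q12   q10  q11  q12 
(> = start, * = accepting)

start=q0 accept=q10,q11,q12 q0-a->q1 q0-b->q2 q0-c->q3 q1-a->q4 q1-b->q5 q1-c->q6 q2-a->q7 q2-b->q8 q2-c->q9 q3-a->q10 q3-b->q11 q3-c->q12 q4-a->q4 q4-b->q5 q4-c->q6 q5-a->q7 q5-b->q8 q5-c->q9 q6-a->q10 q6-b->q11 q6-c->q12 q7-a->q4 q7-b->q5 q7-c->q6 q8-a->q7 q8-b->q8 q8-c->q9 q9-a->q10 q9-b->q11 q9-c->q12 q10-a->q4 q10-b->q5 q10-c->q6 q11-a->q7 q11-b->q8 q11-c->q9 q12-a->q10 q12-b->q11 q12-c->q12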